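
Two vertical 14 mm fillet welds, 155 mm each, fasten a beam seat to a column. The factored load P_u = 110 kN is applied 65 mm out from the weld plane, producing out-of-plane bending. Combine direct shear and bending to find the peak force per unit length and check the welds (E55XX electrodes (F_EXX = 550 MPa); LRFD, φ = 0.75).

L_w = 2 × 155 = 310 mm; section modulus (unit throat) S = 2 × L²/6 = 8008 mm².
Direct shear f_v = P/L_w = 110×10³/310 = 354.8 N/mm.
Moment M = P × e = 110×10³ × 65 = 7150000 N·mm; bending f_b = M/S = 892.8 N/mm.
f_max = √(f_v² + f_b²) = √(354.8² + 892.8²) = 960.7 N/mm.
φr_n = 0.75 × 0.6 × 550 × (0.707 × 14) = 2450 N/mm → adequate.

f_max ≈ 961 N/mm; adequate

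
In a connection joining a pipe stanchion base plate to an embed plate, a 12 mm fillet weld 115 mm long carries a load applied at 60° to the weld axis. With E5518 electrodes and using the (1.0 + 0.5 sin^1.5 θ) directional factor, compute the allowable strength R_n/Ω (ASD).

R_n/Ω ≈ 226 kN

E55XX → F_EXX = 550 MPa.
t_e = 0.707 × 12 = 8.484 mm; A_we = 8.484 × 115 = 975.7 mm².
Directional factor: 1.0 + 0.5 sin^1.5(60°) = 1.403.
F_nw = 0.6 × 550 × 1.403 = 463 MPa.
R_n/Ω = (463 × 975.7) / 2.0 × 10⁻³ = 225.9 kN.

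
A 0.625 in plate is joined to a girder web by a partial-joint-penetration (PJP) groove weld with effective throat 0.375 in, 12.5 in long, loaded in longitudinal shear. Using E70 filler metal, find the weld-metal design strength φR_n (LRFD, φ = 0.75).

E70XX → F_EXX = 70 ksi.
Effective throat (given) t_e = 0.375 in.
A_we = 0.375 × 12.5 = 4.688 in².
F_nw = 0.6 F_EXX = 42 ksi.
φR_n = 0.75 × 42 × 4.688 = 147.7 kip.

φR_n ≈ 148 kip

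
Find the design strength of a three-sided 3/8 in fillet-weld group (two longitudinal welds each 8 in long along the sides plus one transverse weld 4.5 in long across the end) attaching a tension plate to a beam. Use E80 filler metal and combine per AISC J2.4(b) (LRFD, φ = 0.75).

φR_n ≈ 196 kips

E80XX → F_EXX = 80 ksi.
t_e = 0.707 × 0.375 = 0.2651 in.
R_nwl = 0.6 × 80 × 0.2651 × 16 = 203.6 kips (longitudinal, 2 welds).
R_nwt = 0.6 × 80 × 0.2651 × 4.5 = 57.27 kips (transverse, base value).
(i) R_nwl + R_nwt = 260.9 kips; (ii) 0.85 R_nwl + 1.5 R_nwt = 259 kips.
R_n = max = 260.9 kips [governs: (i)]; φR_n = 195.7 kips.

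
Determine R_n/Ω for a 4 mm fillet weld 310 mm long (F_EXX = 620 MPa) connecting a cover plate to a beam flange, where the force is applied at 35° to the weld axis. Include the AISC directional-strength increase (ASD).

R_n/Ω ≈ 198 kN

t_e = 0.707 × 4 = 2.828 mm; A_we = 2.828 × 310 = 876.7 mm².
Directional factor: 1.0 + 0.5 sin^1.5(35°) = 1.217.
F_nw = 0.6 × 620 × 1.217 = 452.8 MPa.
R_n/Ω = (452.8 × 876.7) / 2.0 × 10⁻³ = 198.5 kN.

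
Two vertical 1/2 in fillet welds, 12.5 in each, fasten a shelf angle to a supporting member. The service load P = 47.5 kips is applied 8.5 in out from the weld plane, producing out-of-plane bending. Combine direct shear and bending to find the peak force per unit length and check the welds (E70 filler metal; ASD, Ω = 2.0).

f_max ≈ 7.98 kip/in; NOT adequate

E70XX → F_EXX = 70 ksi.
L_w = 2 × 12.5 = 25 in; section modulus (unit throat) S = 2 × L²/6 = 52.08 in².
Direct shear f_v = P/L_w = 47.5/25 = 1.9 kip/in.
Moment M = P × e = 47.5 × 8.5 = 403.75 kip·in; bending f_b = M/S = 7.752 kip/in.
f_max = √(f_v² + f_b²) = √(1.9² + 7.752²) = 7.981 kip/in.
r_n/Ω = (1/2.0) × 0.6 × 70 × (0.707 × 0.5) = 7.423 kip/in → NOT adequate.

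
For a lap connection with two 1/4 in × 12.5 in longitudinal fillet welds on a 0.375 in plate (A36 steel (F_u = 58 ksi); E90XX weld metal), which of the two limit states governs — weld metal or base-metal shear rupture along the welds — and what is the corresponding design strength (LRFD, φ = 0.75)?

E90XX → F_EXX = 90 ksi.
t_e = 0.707 × 0.25 = 0.1767 in; L = 25 in.
Weld metal: φR_n = 0.75 × 0.6 × 90 × 0.1767 × 25 = 179 kips.
Base metal (shear rupture): φR_n = 0.75 × 0.6 × 58 × 0.375 × 25 = 244.7 kips.
Governing: weld metal.

φR_n ≈ 179 kips (weld metal governs)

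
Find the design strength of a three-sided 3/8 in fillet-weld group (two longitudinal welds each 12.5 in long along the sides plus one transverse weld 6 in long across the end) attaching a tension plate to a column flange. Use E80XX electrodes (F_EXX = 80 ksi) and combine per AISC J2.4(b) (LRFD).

t_e = 0.707 × 0.375 = 0.2651 in.
R_nwl = 0.6 × 80 × 0.2651 × 25 = 318.1 kip (longitudinal, 2 welds).
R_nwt = 0.6 × 80 × 0.2651 × 6 = 76.36 kip (transverse, base value).
(i) R_nwl + R_nwt = 394.5 kip; (ii) 0.85 R_nwl + 1.5 R_nwt = 385 kip.
R_n = max = 394.5 kip [governs: (i)]; φR_n = 295.9 kip.

φR_n ≈ 296 kip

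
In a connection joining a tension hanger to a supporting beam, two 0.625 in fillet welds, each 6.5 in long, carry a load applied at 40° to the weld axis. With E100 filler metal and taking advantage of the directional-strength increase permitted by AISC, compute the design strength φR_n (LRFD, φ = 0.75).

φR_n ≈ 325 kip

E100XX → F_EXX = 100 ksi.
t_e = 0.707 × 0.625 = 0.4419 in; A_we = 0.4419 × 13 = 5.744 in².
Directional factor: 1.0 + 0.5 sin^1.5(40°) = 1.258.
F_nw = 0.6 × 100 × 1.258 = 75.46 ksi.
φR_n = 0.75 × 75.46 × 5.744 = 325.1 kip.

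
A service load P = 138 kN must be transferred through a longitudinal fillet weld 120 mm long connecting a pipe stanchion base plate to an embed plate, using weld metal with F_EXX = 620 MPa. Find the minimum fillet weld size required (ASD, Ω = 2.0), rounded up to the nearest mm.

Total weld length L = 120 mm.
Required throat t_e = P × Ω / (0.6 F_EXX × L) = 138 × 2.0 / (0.6 × 620 × 120 × 10⁻³) = 6.183 mm.
Required leg w = t_e / 0.707 = 8.745 mm → use 9 mm.

w = 9 mm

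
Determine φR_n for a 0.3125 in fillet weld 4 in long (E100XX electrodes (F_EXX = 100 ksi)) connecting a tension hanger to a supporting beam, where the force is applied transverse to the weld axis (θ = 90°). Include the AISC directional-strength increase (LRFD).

t_e = 0.707 × 0.3125 = 0.2209 in; A_we = 0.2209 × 4 = 0.8837 in².
Directional factor: 1.0 + 0.5 sin^1.5(90°) = 1.5.
F_nw = 0.6 × 100 × 1.5 = 90 ksi.
φR_n = 0.75 × 90 × 0.8837 = 59.65 kip.

φR_n ≈ 59.7 kip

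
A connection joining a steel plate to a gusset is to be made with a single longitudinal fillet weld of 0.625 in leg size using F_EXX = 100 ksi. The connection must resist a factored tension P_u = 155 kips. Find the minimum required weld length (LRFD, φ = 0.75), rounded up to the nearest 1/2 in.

L = 8 in

Throat t_e = 0.707 × 0.625 = 0.4419 in.
φr_n = 0.75 × 0.6 × 100 × 0.4419 = 19.88 kips/in.
L_req = P_u / φr_n = 155 / 19.88 = 7.795 in total.
Round up → use L = 8 in.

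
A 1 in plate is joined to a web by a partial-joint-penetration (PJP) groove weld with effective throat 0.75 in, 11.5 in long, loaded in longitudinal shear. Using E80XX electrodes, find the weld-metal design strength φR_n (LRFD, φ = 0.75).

φR_n ≈ 310 kip

E80XX → F_EXX = 80 ksi.
Effective throat (given) t_e = 0.75 in.
A_we = 0.75 × 11.5 = 8.625 in².
F_nw = 0.6 F_EXX = 48 ksi.
φR_n = 0.75 × 48 × 8.625 = 310.5 kip.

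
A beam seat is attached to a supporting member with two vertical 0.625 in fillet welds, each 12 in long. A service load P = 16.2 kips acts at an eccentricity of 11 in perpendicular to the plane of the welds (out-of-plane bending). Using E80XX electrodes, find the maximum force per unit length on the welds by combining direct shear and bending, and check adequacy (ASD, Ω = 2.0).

E80XX → F_EXX = 80 ksi.
L_w = 2 × 12 = 24 in; section modulus (unit throat) S = 2 × L²/6 = 48 in².
Direct shear f_v = P/L_w = 16.2/24 = 0.675 kip/in.
Moment M = P × e = 16.2 × 11 = 178.2 kip·in; bending f_b = M/S = 3.712 kip/in.
f_max = √(f_v² + f_b²) = √(0.675² + 3.712²) = 3.773 kip/in.
r_n/Ω = (1/2.0) × 0.6 × 80 × (0.707 × 0.625) = 10.6 kip/in → adequate.

f_max ≈ 3.77 kip/in; adequate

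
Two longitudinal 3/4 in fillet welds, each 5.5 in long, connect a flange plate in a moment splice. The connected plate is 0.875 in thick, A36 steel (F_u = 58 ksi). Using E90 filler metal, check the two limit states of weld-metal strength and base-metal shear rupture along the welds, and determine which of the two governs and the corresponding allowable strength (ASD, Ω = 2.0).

R_n/Ω ≈ 157 kips (weld metal governs)

E90XX → F_EXX = 90 ksi.
t_e = 0.707 × 0.75 = 0.5302 in; L = 11 in.
Weld metal: R_n/Ω = (1/2.0) × 0.6 × 90 × 0.5302 × 11 = 157.5 kips.
Base metal (shear rupture): R_n/Ω = (1/2.0) × 0.6 × 58 × 0.875 × 11 = 167.5 kips.
Governing: weld metal.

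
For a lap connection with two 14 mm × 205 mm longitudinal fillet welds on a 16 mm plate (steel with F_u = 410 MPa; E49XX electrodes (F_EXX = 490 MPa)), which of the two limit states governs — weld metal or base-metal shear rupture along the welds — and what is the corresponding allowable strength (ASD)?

R_n/Ω ≈ 597 kN (weld metal governs)

t_e = 0.707 × 14 = 9.898 mm; L = 410 mm.
Weld metal: R_n/Ω = (1/2.0) × 0.6 × 490 × 9.898 × 410 × 10⁻³ = 596.6 kN.
Base metal (shear rupture): R_n/Ω = (1/2.0) × 0.6 × 410 × 16 × 410 × 10⁻³ = 806.9 kN.
Governing: weld metal.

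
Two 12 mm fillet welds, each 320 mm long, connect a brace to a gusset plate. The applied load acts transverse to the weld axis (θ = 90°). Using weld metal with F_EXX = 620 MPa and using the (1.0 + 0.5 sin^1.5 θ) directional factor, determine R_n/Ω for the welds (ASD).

R_n/Ω ≈ 1510 kN

t_e = 0.707 × 12 = 8.484 mm; A_we = 8.484 × 640 = 5430 mm².
Directional factor: 1.0 + 0.5 sin^1.5(90°) = 1.5.
F_nw = 0.6 × 620 × 1.5 = 558 MPa.
R_n/Ω = (558 × 5430) / 2.0 × 10⁻³ = 1515 kN.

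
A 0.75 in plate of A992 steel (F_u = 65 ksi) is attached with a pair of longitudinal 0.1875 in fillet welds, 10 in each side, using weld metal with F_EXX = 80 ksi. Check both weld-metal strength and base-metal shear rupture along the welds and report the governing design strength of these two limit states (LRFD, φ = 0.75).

φR_n ≈ 95.4 kip (weld metal governs)

t_e = 0.707 × 0.1875 = 0.1326 in; L = 20 in.
Weld metal: φR_n = 0.75 × 0.6 × 80 × 0.1326 × 20 = 95.44 kip.
Base metal (shear rupture): φR_n = 0.75 × 0.6 × 65 × 0.75 × 20 = 438.8 kip.
Governing: weld metal.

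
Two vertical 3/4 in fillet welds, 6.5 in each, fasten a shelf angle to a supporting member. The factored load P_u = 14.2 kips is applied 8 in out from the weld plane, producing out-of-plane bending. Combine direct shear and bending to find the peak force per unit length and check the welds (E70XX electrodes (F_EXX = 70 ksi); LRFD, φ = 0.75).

f_max ≈ 8.14 kip/in; adequate

L_w = 2 × 6.5 = 13 in; section modulus (unit throat) S = 2 × L²/6 = 14.08 in².
Direct shear f_v = P/L_w = 14.2/13 = 1.092 kip/in.
Moment M = P × e = 14.2 × 8 = 113.6 kip·in; bending f_b = M/S = 8.066 kip/in.
f_max = √(f_v² + f_b²) = √(1.092² + 8.066²) = 8.14 kip/in.
φr_n = 0.75 × 0.6 × 70 × (0.707 × 0.75) = 16.7 kip/in → adequate.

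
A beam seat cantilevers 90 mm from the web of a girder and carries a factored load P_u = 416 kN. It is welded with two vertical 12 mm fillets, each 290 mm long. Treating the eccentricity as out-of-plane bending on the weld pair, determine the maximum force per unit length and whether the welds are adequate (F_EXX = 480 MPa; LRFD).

f_max ≈ 1520 N/mm; adequate

L_w = 2 × 290 = 580 mm; section modulus (unit throat) S = 2 × L²/6 = 28030 mm².
Direct shear f_v = P/L_w = 416×10³/580 = 717.2 N/mm.
Moment M = P × e = 416×10³ × 90 = 37440000 N·mm; bending f_b = M/S = 1336 N/mm.
f_max = √(f_v² + f_b²) = √(717.2² + 1336²) = 1516 N/mm.
φr_n = 0.75 × 0.6 × 480 × (0.707 × 12) = 1833 N/mm → adequate.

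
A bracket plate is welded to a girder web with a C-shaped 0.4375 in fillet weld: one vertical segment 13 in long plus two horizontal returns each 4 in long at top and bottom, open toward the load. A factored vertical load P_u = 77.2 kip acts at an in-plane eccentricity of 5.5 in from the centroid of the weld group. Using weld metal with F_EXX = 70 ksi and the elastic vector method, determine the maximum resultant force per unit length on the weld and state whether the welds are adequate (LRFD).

f_max ≈ 7.94 kip/in; adequate

Total weld length L_w = 21 in. Treat welds as unit-width lines.
Centroid: x̄ = 2×4×2 / 21 = 0.7619 in from the vertical weld.
Polar moment about centroid: J = I_x + I_y = [13³/12 + 2×4×6.5²] + [13×0.7619² + 2(4³/12 + 4×1.238²)] = 551.6 in³.
Direct shear f_v = P/L_w = 77.2 / 21 = 3.676 kip/in (vertical).
Torsion M = P·e = 77.2 × 5.5 = 424.6 kip·in.
Critical point at (x, y) = (3.238, 6.5) from centroid. f_tx = M·y/J = 5.004 kip/in; f_ty = M·x/J = 2.493 kip/in.
Resultant f_max = √[f_tx² + (f_v + f_ty)²] = √[5.004² + (3.676 + 2.493)²] = 7.943 kip/in.
Capacity per unit length: φr_n = 0.75 × 0.6 × 70 × (0.707 × 0.4375) = 9.743 kip/in.
7.943 ≤ 9.743 → adequate.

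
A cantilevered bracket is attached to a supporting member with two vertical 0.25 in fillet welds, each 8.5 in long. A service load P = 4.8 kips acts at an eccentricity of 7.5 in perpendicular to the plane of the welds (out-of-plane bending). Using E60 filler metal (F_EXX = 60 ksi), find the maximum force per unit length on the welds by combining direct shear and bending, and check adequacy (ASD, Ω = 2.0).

f_max ≈ 1.52 kip/in; adequate

L_w = 2 × 8.5 = 17 in; section modulus (unit throat) S = 2 × L²/6 = 24.08 in².
Direct shear f_v = P/L_w = 4.8/17 = 0.2824 kip/in.
Moment M = P × e = 4.8 × 7.5 = 36 kip·in; bending f_b = M/S = 1.495 kip/in.
f_max = √(f_v² + f_b²) = √(0.2824² + 1.495²) = 1.521 kip/in.
r_n/Ω = (1/2.0) × 0.6 × 60 × (0.707 × 0.25) = 3.181 kip/in → adequate.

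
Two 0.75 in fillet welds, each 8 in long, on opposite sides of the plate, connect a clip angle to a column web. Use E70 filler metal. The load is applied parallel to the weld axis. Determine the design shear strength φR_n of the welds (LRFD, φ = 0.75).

E70XX → F_EXX = 70 ksi.
Effective throat t_e = 0.707 × 0.75 = 0.5302 in.
Total length L = 16 in; A_we = 0.5302 × 16 = 8.484 in².
F_nw = 0.6 F_EXX = 0.6 × 70 = 42 ksi.
φR_n = 0.75 × 42 × 8.484 = 267.2 kips.

φR_n ≈ 267 kips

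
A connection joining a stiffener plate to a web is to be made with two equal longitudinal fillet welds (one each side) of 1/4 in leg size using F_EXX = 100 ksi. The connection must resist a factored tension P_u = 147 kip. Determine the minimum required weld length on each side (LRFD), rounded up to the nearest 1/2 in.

L = 9.5 in on each side

Throat t_e = 0.707 × 0.25 = 0.1767 in.
φr_n = 0.75 × 0.6 × 100 × 0.1767 = 7.954 kip/in.
L_req = P_u / φr_n = 147 / 7.954 = 18.48 in total.
Per side: 18.48 / 2 = 9.241 in.
Round up → use L = 9.5 in on each side.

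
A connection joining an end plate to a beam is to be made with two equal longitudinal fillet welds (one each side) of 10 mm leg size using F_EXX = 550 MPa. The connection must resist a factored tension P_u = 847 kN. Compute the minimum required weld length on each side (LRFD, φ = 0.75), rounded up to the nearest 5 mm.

L = 245 mm on each side

Throat t_e = 0.707 × 10 = 7.07 mm.
φr_n = 0.75 × 0.6 × 550 × 7.07 × 10⁻³ = 1.75 kN/mm.
L_req = P_u / φr_n = 847 / 1.75 = 484 mm total.
Per side: 484 / 2 = 242 mm.
Round up → use L = 245 mm on each side.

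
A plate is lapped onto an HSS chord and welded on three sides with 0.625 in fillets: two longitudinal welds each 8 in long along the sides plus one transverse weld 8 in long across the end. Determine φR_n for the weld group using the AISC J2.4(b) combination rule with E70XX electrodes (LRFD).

E70XX → F_EXX = 70 ksi.
t_e = 0.707 × 0.625 = 0.4419 in.
R_nwl = 0.6 × 70 × 0.4419 × 16 = 296.9 kip (longitudinal, 2 welds).
R_nwt = 0.6 × 70 × 0.4419 × 8 = 148.5 kip (transverse, base value).
(i) R_nwl + R_nwt = 445.4 kip; (ii) 0.85 R_nwl + 1.5 R_nwt = 475.1 kip.
R_n = max = 475.1 kip [governs: (ii)]; φR_n = 356.3 kip.

φR_n ≈ 356 kip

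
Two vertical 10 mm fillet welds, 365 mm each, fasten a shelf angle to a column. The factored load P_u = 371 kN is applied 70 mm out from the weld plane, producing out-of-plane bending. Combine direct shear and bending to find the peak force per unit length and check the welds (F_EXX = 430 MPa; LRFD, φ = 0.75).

L_w = 2 × 365 = 730 mm; section modulus (unit throat) S = 2 × L²/6 = 44410 mm².
Direct shear f_v = P/L_w = 371×10³/730 = 508.2 N/mm.
Moment M = P × e = 371×10³ × 70 = 25970000 N·mm; bending f_b = M/S = 584.8 N/mm.
f_max = √(f_v² + f_b²) = √(508.2² + 584.8²) = 774.8 N/mm.
φr_n = 0.75 × 0.6 × 430 × (0.707 × 10) = 1368 N/mm → adequate.

f_max ≈ 775 N/mm; adequate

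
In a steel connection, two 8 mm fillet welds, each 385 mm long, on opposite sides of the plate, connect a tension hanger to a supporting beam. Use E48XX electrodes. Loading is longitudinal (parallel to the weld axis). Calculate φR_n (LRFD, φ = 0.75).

φR_n ≈ 941 kN

E48XX → F_EXX = 480 MPa.
Effective throat t_e = 0.707 × 8 = 5.656 mm.
Total length L = 770 mm; A_we = 5.656 × 770 = 4355 mm².
F_nw = 0.6 F_EXX = 0.6 × 480 = 288 MPa.
φR_n = 0.75 × 288 × 4355 × 10⁻³ = 940.7 kN.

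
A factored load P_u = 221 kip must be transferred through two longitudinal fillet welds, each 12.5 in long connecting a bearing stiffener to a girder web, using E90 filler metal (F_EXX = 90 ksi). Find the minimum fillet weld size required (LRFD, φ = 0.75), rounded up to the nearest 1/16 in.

Total weld length L = 25 in.
Required throat t_e = P_u / (φ × 0.6 F_EXX × L) = 221 / (0.75 × 0.6 × 90 × 25) = 0.2183 in.
Required leg w = t_e / 0.707 = 0.3087 in → use 5/16 in.

w = 5/16 in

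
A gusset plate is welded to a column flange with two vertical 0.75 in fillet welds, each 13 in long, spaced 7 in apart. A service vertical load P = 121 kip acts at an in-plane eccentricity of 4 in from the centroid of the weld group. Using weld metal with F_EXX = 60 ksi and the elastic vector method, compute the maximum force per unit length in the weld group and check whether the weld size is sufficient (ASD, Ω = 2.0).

f_max ≈ 8.48 kip/in; adequate

Total weld length L_w = 26 in. Treat welds as unit-width lines.
Polar moment about centroid: J = 2[d³/12 + d(b/2)²] = 2[13³/12 + 13×3.5²] = 684.7 in³.
Direct shear f_v = P/L_w = 121 / 26 = 4.654 kip/in (vertical).
Torsion M = P·e = 121 × 4 = 484 kip·in.
Critical point at (x, y) = (3.5, 6.5) from centroid. f_tx = M·y/J = 4.595 kip/in; f_ty = M·x/J = 2.474 kip/in.
Resultant f_max = √[f_tx² + (f_v + f_ty)²] = √[4.595² + (4.654 + 2.474)²] = 8.481 kip/in.
Capacity per unit length: r_n/Ω = (1/2.0) × 0.6 × 60 × (0.707 × 0.75) = 9.544 kip/in.
8.481 ≤ 9.544 → adequate.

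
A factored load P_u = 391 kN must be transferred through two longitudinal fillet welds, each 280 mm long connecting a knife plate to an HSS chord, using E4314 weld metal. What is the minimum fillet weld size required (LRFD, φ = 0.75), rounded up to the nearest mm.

E43XX → F_EXX = 430 MPa.
Total weld length L = 560 mm.
Required throat t_e = P_u / (φ × 0.6 F_EXX × L) = 391 / (0.75 × 0.6 × 430 × 560 × 10⁻³) = 3.608 mm.
Required leg w = t_e / 0.707 = 5.104 mm → use 6 mm.

w = 6 mm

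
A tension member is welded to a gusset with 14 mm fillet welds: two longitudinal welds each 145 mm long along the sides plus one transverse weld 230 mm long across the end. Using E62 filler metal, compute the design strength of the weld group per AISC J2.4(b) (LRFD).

E62XX → F_EXX = 620 MPa.
t_e = 0.707 × 14 = 9.898 mm.
R_nwl = 0.6 × 620 × 9.898 × 290 × 10⁻³ = 1068 kN (longitudinal, 2 welds).
R_nwt = 0.6 × 620 × 9.898 × 230 × 10⁻³ = 846.9 kN (transverse, base value).
(i) R_nwl + R_nwt = 1915 kN; (ii) 0.85 R_nwl + 1.5 R_nwt = 2178 kN.
R_n = max = 2178 kN [governs: (ii)]; φR_n = 1633 kN.

φR_n ≈ 1630 kN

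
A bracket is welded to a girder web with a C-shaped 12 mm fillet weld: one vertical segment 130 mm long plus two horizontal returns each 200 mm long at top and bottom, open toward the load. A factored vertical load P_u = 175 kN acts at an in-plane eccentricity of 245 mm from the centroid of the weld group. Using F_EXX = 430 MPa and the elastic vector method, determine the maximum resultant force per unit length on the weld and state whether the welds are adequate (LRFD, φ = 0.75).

f_max ≈ 1740 N/mm; NOT adequate

Total weld length L_w = 530 mm. Treat welds as unit-width lines.
Centroid: x̄ = 2×200×100 / 530 = 75.47 mm from the vertical weld.
Polar moment about centroid: J = I_x + I_y = [130³/12 + 2×200×65²] + [130×75.47² + 2(200³/12 + 200×24.53²)] = 4188000 mm³.
Direct shear f_v = P/L_w = 175×10³ / 530 = 330.2 N/mm (vertical).
Torsion M = P·e = 175×10³ × 245 = 42875000 N·mm.
Critical point at (x, y) = (124.5, 65) from centroid. f_tx = M·y/J = 665.5 N/mm; f_ty = M·x/J = 1275 N/mm.
Resultant f_max = √[f_tx² + (f_v + f_ty)²] = √[665.5² + (330.2 + 1275)²] = 1738 N/mm.
Capacity per unit length: φr_n = 0.75 × 0.6 × 430 × (0.707 × 12) = 1642 N/mm.
1738 > 1642 → NOT adequate.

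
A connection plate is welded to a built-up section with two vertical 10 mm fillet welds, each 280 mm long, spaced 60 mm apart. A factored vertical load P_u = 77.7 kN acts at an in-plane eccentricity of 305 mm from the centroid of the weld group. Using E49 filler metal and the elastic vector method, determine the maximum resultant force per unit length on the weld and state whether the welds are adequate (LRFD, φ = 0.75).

f_max ≈ 855 N/mm; adequate

E49XX → F_EXX = 490 MPa.
Total weld length L_w = 560 mm. Treat welds as unit-width lines.
Polar moment about centroid: J = 2[d³/12 + d(b/2)²] = 2[280³/12 + 280×30²] = 4163000 mm³.
Direct shear f_v = P/L_w = 77.7×10³ / 560 = 138.8 N/mm (vertical).
Torsion M = P·e = 77.7×10³ × 305 = 23698000 N·mm.
Critical point at (x, y) = (30, 140) from centroid. f_tx = M·y/J = 797 N/mm; f_ty = M·x/J = 170.8 N/mm.
Resultant f_max = √[f_tx² + (f_v + f_ty)²] = √[797² + (138.8 + 170.8)²] = 855 N/mm.
Capacity per unit length: φr_n = 0.75 × 0.6 × 490 × (0.707 × 10) = 1559 N/mm.
855 ≤ 1559 → adequate.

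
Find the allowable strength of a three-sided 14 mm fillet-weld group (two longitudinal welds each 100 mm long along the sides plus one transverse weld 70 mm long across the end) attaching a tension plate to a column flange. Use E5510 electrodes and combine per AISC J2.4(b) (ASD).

R_n/Ω ≈ 449 kN

E55XX → F_EXX = 550 MPa.
t_e = 0.707 × 14 = 9.898 mm.
R_nwl = 0.6 × 550 × 9.898 × 200 × 10⁻³ = 653.3 kN (longitudinal, 2 welds).
R_nwt = 0.6 × 550 × 9.898 × 70 × 10⁻³ = 228.6 kN (transverse, base value).
(i) R_nwl + R_nwt = 881.9 kN; (ii) 0.85 R_nwl + 1.5 R_nwt = 898.2 kN.
R_n = max = 898.2 kN [governs: (ii)]; R_n/Ω = 449.1 kN.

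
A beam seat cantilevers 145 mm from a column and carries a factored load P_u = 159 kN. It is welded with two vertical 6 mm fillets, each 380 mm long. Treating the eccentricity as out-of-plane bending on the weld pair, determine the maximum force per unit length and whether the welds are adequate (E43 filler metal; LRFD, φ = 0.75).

f_max ≈ 523 N/mm; adequate

E43XX → F_EXX = 430 MPa.
L_w = 2 × 380 = 760 mm; section modulus (unit throat) S = 2 × L²/6 = 48130 mm².
Direct shear f_v = P/L_w = 159×10³/760 = 209.2 N/mm.
Moment M = P × e = 159×10³ × 145 = 23055000 N·mm; bending f_b = M/S = 479 N/mm.
f_max = √(f_v² + f_b²) = √(209.2² + 479²) = 522.7 N/mm.
φr_n = 0.75 × 0.6 × 430 × (0.707 × 6) = 820.8 N/mm → adequate.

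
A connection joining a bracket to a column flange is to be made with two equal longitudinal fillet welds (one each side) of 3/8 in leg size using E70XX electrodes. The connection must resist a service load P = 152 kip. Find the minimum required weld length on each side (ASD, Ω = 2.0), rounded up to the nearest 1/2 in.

E70XX → F_EXX = 70 ksi.
Throat t_e = 0.707 × 0.375 = 0.2651 in.
r_n/Ω = (0.6 × 70 × 0.2651) / 2.0 = 5.568 kip/in.
L_req = P / (r_n/Ω) = 152 / 5.568 = 27.3 in total.
Per side: 27.3 / 2 = 13.65 in.
Round up → use L = 14 in on each side.

L = 14 in on each side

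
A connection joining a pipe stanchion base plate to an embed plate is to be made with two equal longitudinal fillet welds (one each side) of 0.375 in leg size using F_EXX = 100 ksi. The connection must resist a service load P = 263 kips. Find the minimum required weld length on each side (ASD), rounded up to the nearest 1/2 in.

L = 17 in on each side

Throat t_e = 0.707 × 0.375 = 0.2651 in.
r_n/Ω = (0.6 × 100 × 0.2651) / 2.0 = 7.954 kip/in.
L_req = P / (r_n/Ω) = 263 / 7.954 = 33.07 in total.
Per side: 33.07 / 2 = 16.53 in.
Round up → use L = 17 in on each side.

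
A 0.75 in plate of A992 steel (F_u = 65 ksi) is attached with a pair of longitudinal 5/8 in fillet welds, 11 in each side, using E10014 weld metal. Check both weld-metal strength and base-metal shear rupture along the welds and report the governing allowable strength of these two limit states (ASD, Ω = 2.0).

R_n/Ω ≈ 292 kip (weld metal governs)

E100XX → F_EXX = 100 ksi.
t_e = 0.707 × 0.625 = 0.4419 in; L = 22 in.
Weld metal: R_n/Ω = (1/2.0) × 0.6 × 100 × 0.4419 × 22 = 291.6 kip.
Base metal (shear rupture): R_n/Ω = (1/2.0) × 0.6 × 65 × 0.75 × 22 = 321.8 kip.
Governing: weld metal.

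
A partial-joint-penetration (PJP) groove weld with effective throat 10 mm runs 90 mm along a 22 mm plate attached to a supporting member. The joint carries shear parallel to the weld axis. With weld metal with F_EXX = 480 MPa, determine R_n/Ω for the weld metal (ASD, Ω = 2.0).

Effective throat (given) t_e = 10 mm.
A_we = 10 × 90 = 900 mm².
F_nw = 0.6 F_EXX = 288 MPa.
R_n/Ω = (288 × 900) / 2.0 × 10⁻³ = 129.6 kN.

R_n/Ω ≈ 130 kN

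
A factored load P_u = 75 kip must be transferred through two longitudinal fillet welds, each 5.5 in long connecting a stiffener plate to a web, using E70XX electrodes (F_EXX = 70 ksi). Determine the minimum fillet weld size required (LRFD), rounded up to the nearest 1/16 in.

Total weld length L = 11 in.
Required throat t_e = P_u / (φ × 0.6 F_EXX × L) = 75 / (0.75 × 0.6 × 70 × 11) = 0.2165 in.
Required leg w = t_e / 0.707 = 0.3062 in → use 5/16 in.

w = 5/16 in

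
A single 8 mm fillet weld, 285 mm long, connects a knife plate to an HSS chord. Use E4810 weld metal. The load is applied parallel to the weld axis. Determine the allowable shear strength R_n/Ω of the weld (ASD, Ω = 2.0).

E48XX → F_EXX = 480 MPa.
Effective throat t_e = 0.707 × 8 = 5.656 mm.
Total length L = 285 mm; A_we = 5.656 × 285 = 1612 mm².
F_nw = 0.6 F_EXX = 0.6 × 480 = 288 MPa.
R_n = 288 × 1612 × 10⁻³ = 464.2 kN; R_n/Ω = 464.2/2.0 = 232.1 kN.

R_n/Ω ≈ 232 kN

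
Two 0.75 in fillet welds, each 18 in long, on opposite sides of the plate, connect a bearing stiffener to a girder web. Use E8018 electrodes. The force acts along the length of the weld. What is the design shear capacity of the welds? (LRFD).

E80XX → F_EXX = 80 ksi.
Effective throat t_e = 0.707 × 0.75 = 0.5302 in.
Total length L = 36 in; A_we = 0.5302 × 36 = 19.09 in².
F_nw = 0.6 F_EXX = 0.6 × 80 = 48 ksi.
φR_n = 0.75 × 48 × 19.09 = 687.2 kip.

φR_n ≈ 687 kip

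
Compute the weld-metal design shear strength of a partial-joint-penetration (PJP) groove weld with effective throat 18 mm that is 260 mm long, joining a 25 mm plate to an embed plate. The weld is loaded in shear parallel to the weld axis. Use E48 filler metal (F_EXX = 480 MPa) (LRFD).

φR_n ≈ 1010 kN

Effective throat (given) t_e = 18 mm.
A_we = 18 × 260 = 4680 mm².
F_nw = 0.6 F_EXX = 288 MPa.
φR_n = 0.75 × 288 × 4680 × 10⁻³ = 1011 kN.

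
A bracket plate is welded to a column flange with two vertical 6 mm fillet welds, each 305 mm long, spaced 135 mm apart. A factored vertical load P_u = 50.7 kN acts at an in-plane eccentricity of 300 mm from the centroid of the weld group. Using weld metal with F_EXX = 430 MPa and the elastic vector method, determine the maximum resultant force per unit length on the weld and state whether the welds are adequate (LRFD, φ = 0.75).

f_max ≈ 379 N/mm; adequate

Total weld length L_w = 610 mm. Treat welds as unit-width lines.
Polar moment about centroid: J = 2[d³/12 + d(b/2)²] = 2[305³/12 + 305×67.5²] = 7508000 mm³.
Direct shear f_v = P/L_w = 50.7×10³ / 610 = 83.11 N/mm (vertical).
Torsion M = P·e = 50.7×10³ × 300 = 15210000 N·mm.
Critical point at (x, y) = (67.5, 152.5) from centroid. f_tx = M·y/J = 308.9 N/mm; f_ty = M·x/J = 136.7 N/mm.
Resultant f_max = √[f_tx² + (f_v + f_ty)²] = √[308.9² + (83.11 + 136.7)²] = 379.2 N/mm.
Capacity per unit length: φr_n = 0.75 × 0.6 × 430 × (0.707 × 6) = 820.8 N/mm.
379.2 ≤ 820.8 → adequate.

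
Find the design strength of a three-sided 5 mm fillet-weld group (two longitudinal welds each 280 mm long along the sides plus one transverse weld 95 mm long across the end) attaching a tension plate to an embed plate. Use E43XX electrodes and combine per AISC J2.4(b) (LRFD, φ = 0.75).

φR_n ≈ 448 kN

E43XX → F_EXX = 430 MPa.
t_e = 0.707 × 5 = 3.535 mm.
R_nwl = 0.6 × 430 × 3.535 × 560 × 10⁻³ = 510.7 kN (longitudinal, 2 welds).
R_nwt = 0.6 × 430 × 3.535 × 95 × 10⁻³ = 86.64 kN (transverse, base value).
(i) R_nwl + R_nwt = 597.4 kN; (ii) 0.85 R_nwl + 1.5 R_nwt = 564.1 kN.
R_n = max = 597.4 kN [governs: (i)]; φR_n = 448 kN.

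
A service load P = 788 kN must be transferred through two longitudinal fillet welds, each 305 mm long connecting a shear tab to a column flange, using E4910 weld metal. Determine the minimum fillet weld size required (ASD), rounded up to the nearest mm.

w = 13 mm

E49XX → F_EXX = 490 MPa.
Total weld length L = 610 mm.
Required throat t_e = P × Ω / (0.6 F_EXX × L) = 788 × 2.0 / (0.6 × 490 × 610 × 10⁻³) = 8.788 mm.
Required leg w = t_e / 0.707 = 12.43 mm → use 13 mm.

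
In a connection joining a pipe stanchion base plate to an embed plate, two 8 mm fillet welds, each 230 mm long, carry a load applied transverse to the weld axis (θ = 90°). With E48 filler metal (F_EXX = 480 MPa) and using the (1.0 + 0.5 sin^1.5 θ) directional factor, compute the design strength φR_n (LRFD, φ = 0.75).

t_e = 0.707 × 8 = 5.656 mm; A_we = 5.656 × 460 = 2602 mm².
Directional factor: 1.0 + 0.5 sin^1.5(90°) = 1.5.
F_nw = 0.6 × 480 × 1.5 = 432 MPa.
φR_n = 0.75 × 432 × 2602 × 10⁻³ = 843 kN.

φR_n ≈ 843 kN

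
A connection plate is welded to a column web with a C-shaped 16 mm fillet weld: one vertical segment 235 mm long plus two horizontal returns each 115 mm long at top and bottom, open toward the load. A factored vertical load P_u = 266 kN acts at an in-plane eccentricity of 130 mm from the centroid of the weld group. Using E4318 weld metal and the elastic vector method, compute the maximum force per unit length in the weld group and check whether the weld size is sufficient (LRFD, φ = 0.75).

f_max ≈ 1450 N/mm; adequate

E43XX → F_EXX = 430 MPa.
Total weld length L_w = 465 mm. Treat welds as unit-width lines.
Centroid: x̄ = 2×115×57.5 / 465 = 28.44 mm from the vertical weld.
Polar moment about centroid: J = I_x + I_y = [235³/12 + 2×115×117.5²] + [235×28.44² + 2(115³/12 + 115×29.06²)] = 4895000 mm³.
Direct shear f_v = P/L_w = 266×10³ / 465 = 572 N/mm (vertical).
Torsion M = P·e = 266×10³ × 130 = 34580000 N·mm.
Critical point at (x, y) = (86.56, 117.5) from centroid. f_tx = M·y/J = 830.1 N/mm; f_ty = M·x/J = 611.5 N/mm.
Resultant f_max = √[f_tx² + (f_v + f_ty)²] = √[830.1² + (572 + 611.5)²] = 1446 N/mm.
Capacity per unit length: φr_n = 0.75 × 0.6 × 430 × (0.707 × 16) = 2189 N/mm.
1446 ≤ 2189 → adequate.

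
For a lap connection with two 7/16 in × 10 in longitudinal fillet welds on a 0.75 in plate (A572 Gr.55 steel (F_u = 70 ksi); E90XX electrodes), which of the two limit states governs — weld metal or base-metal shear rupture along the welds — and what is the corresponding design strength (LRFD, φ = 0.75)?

φR_n ≈ 251 kip (weld metal governs)

E90XX → F_EXX = 90 ksi.
t_e = 0.707 × 0.4375 = 0.3093 in; L = 20 in.
Weld metal: φR_n = 0.75 × 0.6 × 90 × 0.3093 × 20 = 250.5 kip.
Base metal (shear rupture): φR_n = 0.75 × 0.6 × 70 × 0.75 × 20 = 472.5 kip.
Governing: weld metal.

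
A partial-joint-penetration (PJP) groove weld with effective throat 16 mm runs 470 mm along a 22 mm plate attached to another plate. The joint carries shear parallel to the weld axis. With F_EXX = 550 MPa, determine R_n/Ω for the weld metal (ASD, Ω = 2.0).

Effective throat (given) t_e = 16 mm.
A_we = 16 × 470 = 7520 mm².
F_nw = 0.6 F_EXX = 330 MPa.
R_n/Ω = (330 × 7520) / 2.0 × 10⁻³ = 1241 kN.

R_n/Ω ≈ 1240 kN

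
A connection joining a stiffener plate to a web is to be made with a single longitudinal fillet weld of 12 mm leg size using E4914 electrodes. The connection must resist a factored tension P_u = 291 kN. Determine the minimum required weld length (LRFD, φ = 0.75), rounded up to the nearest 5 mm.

L = 160 mm

E49XX → F_EXX = 490 MPa.
Throat t_e = 0.707 × 12 = 8.484 mm.
φr_n = 0.75 × 0.6 × 490 × 8.484 × 10⁻³ = 1.871 kN/mm.
L_req = P_u / φr_n = 291 / 1.871 = 155.6 mm total.
Round up → use L = 160 mm.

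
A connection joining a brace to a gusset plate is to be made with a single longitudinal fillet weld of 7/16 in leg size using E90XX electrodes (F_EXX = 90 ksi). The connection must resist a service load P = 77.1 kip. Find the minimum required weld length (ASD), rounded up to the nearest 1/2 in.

Throat t_e = 0.707 × 0.4375 = 0.3093 in.
r_n/Ω = (0.6 × 90 × 0.3093) / 2.0 = 8.351 kip/in.
L_req = P / (r_n/Ω) = 77.1 / 8.351 = 9.232 in total.
Round up → use L = 9.5 in.

L = 9.5 in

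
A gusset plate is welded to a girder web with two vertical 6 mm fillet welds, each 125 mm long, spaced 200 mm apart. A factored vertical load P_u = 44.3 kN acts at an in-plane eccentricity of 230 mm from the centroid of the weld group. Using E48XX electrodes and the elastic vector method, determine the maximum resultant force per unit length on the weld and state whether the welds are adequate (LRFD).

f_max ≈ 583 N/mm; adequate

E48XX → F_EXX = 480 MPa.
Total weld length L_w = 250 mm. Treat welds as unit-width lines.
Polar moment about centroid: J = 2[d³/12 + d(b/2)²] = 2[125³/12 + 125×100²] = 2826000 mm³.
Direct shear f_v = P/L_w = 44.3×10³ / 250 = 177.2 N/mm (vertical).
Torsion M = P·e = 44.3×10³ × 230 = 10189000 N·mm.
Critical point at (x, y) = (100, 62.5) from centroid. f_tx = M·y/J = 225.4 N/mm; f_ty = M·x/J = 360.6 N/mm.
Resultant f_max = √[f_tx² + (f_v + f_ty)²] = √[225.4² + (177.2 + 360.6)²] = 583.1 N/mm.
Capacity per unit length: φr_n = 0.75 × 0.6 × 480 × (0.707 × 6) = 916.3 N/mm.
583.1 ≤ 916.3 → adequate.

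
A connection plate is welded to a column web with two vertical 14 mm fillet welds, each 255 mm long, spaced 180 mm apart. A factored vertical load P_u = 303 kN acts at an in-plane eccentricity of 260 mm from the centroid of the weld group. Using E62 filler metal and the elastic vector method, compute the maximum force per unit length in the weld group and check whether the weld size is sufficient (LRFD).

E62XX → F_EXX = 620 MPa.
Total weld length L_w = 510 mm. Treat welds as unit-width lines.
Polar moment about centroid: J = 2[d³/12 + d(b/2)²] = 2[255³/12 + 255×90²] = 6895000 mm³.
Direct shear f_v = P/L_w = 303×10³ / 510 = 594.1 N/mm (vertical).
Torsion M = P·e = 303×10³ × 260 = 78780000 N·mm.
Critical point at (x, y) = (90, 127.5) from centroid. f_tx = M·y/J = 1457 N/mm; f_ty = M·x/J = 1028 N/mm.
Resultant f_max = √[f_tx² + (f_v + f_ty)²] = √[1457² + (594.1 + 1028)²] = 2181 N/mm.
Capacity per unit length: φr_n = 0.75 × 0.6 × 620 × (0.707 × 14) = 2762 N/mm.
2181 ≤ 2762 → adequate.

f_max ≈ 2180 N/mm; adequate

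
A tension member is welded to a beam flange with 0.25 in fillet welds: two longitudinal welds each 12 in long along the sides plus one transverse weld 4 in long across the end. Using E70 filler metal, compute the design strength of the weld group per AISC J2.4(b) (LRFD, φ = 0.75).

φR_n ≈ 156 kips

E70XX → F_EXX = 70 ksi.
t_e = 0.707 × 0.25 = 0.1767 in.
R_nwl = 0.6 × 70 × 0.1767 × 24 = 178.2 kips (longitudinal, 2 welds).
R_nwt = 0.6 × 70 × 0.1767 × 4 = 29.69 kips (transverse, base value).
(i) R_nwl + R_nwt = 207.9 kips; (ii) 0.85 R_nwl + 1.5 R_nwt = 196 kips.
R_n = max = 207.9 kips [governs: (i)]; φR_n = 155.9 kips.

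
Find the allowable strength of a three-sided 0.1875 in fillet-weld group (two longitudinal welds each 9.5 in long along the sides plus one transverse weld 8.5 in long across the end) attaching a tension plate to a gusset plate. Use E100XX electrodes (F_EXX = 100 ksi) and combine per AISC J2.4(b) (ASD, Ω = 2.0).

t_e = 0.707 × 0.1875 = 0.1326 in.
R_nwl = 0.6 × 100 × 0.1326 × 19 = 151.1 kips (longitudinal, 2 welds).
R_nwt = 0.6 × 100 × 0.1326 × 8.5 = 67.61 kips (transverse, base value).
(i) R_nwl + R_nwt = 218.7 kips; (ii) 0.85 R_nwl + 1.5 R_nwt = 229.9 kips.
R_n = max = 229.9 kips [governs: (ii)]; R_n/Ω = 114.9 kips.

R_n/Ω ≈ 115 kips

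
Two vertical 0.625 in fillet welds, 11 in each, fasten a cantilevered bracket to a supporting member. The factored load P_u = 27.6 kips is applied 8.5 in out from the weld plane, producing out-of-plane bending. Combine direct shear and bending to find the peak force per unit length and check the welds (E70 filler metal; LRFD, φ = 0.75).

f_max ≈ 5.95 kip/in; adequate

E70XX → F_EXX = 70 ksi.
L_w = 2 × 11 = 22 in; section modulus (unit throat) S = 2 × L²/6 = 40.33 in².
Direct shear f_v = P/L_w = 27.6/22 = 1.255 kip/in.
Moment M = P × e = 27.6 × 8.5 = 234.6 kip·in; bending f_b = M/S = 5.817 kip/in.
f_max = √(f_v² + f_b²) = √(1.255² + 5.817²) = 5.95 kip/in.
φr_n = 0.75 × 0.6 × 70 × (0.707 × 0.625) = 13.92 kip/in → adequate.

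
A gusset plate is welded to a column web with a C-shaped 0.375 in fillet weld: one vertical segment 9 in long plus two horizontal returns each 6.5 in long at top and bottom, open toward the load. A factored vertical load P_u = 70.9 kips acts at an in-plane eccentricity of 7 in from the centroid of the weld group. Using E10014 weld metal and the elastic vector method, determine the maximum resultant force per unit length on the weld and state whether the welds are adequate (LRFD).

f_max ≈ 10 kip/in; adequate

E100XX → F_EXX = 100 ksi.
Total weld length L_w = 22 in. Treat welds as unit-width lines.
Centroid: x̄ = 2×6.5×3.25 / 22 = 1.92 in from the vertical weld.
Polar moment about centroid: J = I_x + I_y = [9³/12 + 2×6.5×4.5²] + [9×1.92² + 2(6.5³/12 + 6.5×1.33²)] = 425.9 in³.
Direct shear f_v = P/L_w = 70.9 / 22 = 3.223 kip/in (vertical).
Torsion M = P·e = 70.9 × 7 = 496.3 kip·in.
Critical point at (x, y) = (4.58, 4.5) from centroid. f_tx = M·y/J = 5.243 kip/in; f_ty = M·x/J = 5.336 kip/in.
Resultant f_max = √[f_tx² + (f_v + f_ty)²] = √[5.243² + (3.223 + 5.336)²] = 10.04 kip/in.
Capacity per unit length: φr_n = 0.75 × 0.6 × 100 × (0.707 × 0.375) = 11.93 kip/in.
10.04 ≤ 11.93 → adequate.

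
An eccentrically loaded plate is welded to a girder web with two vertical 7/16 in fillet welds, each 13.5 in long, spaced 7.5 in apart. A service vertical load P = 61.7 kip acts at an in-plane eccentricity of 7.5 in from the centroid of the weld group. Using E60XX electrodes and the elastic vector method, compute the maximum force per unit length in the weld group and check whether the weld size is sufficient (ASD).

E60XX → F_EXX = 60 ksi.
Total weld length L_w = 27 in. Treat welds as unit-width lines.
Polar moment about centroid: J = 2[d³/12 + d(b/2)²] = 2[13.5³/12 + 13.5×3.75²] = 789.8 in³.
Direct shear f_v = P/L_w = 61.7 / 27 = 2.285 kip/in (vertical).
Torsion M = P·e = 61.7 × 7.5 = 462.75 kip·in.
Critical point at (x, y) = (3.75, 6.75) from centroid. f_tx = M·y/J = 3.955 kip/in; f_ty = M·x/J = 2.197 kip/in.
Resultant f_max = √[f_tx² + (f_v + f_ty)²] = √[3.955² + (2.285 + 2.197)²] = 5.978 kip/in.
Capacity per unit length: r_n/Ω = (1/2.0) × 0.6 × 60 × (0.707 × 0.4375) = 5.568 kip/in.
5.978 > 5.568 → NOT adequate.

f_max ≈ 5.98 kip/in; NOT adequate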